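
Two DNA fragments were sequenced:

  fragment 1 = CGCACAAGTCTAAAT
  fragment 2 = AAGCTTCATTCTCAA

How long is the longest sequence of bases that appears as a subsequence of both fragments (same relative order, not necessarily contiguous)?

9

One common subsequence of length 9: G (fragment 1 #2, fragment 2 #3), C (fragment 1 #3, fragment 2 #4), C (fragment 1 #5, fragment 2 #7), A (fragment 1 #6, fragment 2 #8), T (fragment 1 #9, fragment 2 #10), C (fragment 1 #10, fragment 2 #11), T (fragment 1 #11, fragment 2 #12), A (fragment 1 #13, fragment 2 #14), A (fragment 1 #14, fragment 2 #15). dp[15][15] = 9 confirms this is the maximum.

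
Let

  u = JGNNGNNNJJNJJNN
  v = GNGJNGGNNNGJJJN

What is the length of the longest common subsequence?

11

Match G [2,1] → N [3,2] → N [4,5] → G [5,7] → N [6,8] → N [7,9] → N [8,10] → J [10,12] → J [12,13] → J [13,14] → N [15,15] — 11 characters in the same relative order in both. The LCS DP gives dp[15][15] = 11, so this is optimal.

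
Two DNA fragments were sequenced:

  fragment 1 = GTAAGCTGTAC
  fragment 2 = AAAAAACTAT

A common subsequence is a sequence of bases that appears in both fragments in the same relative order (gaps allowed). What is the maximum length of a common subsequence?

One common subsequence of length 5: A [3,5] → A [4,6] → C [6,7] → T [7,8] → T [9,10]. The LCS DP gives dp[11][10] = 5, so this is optimal.

5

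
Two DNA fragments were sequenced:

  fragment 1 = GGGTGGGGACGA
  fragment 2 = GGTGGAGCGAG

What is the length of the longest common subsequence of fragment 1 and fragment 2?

Pick G (fragment 1 #2, fragment 2 #1), then G (fragment 1 #3, fragment 2 #2), then T (fragment 1 #4, fragment 2 #3), then G (fragment 1 #5, fragment 2 #4), then G (fragment 1 #6, fragment 2 #5), then G (fragment 1 #7, fragment 2 #7), then G (fragment 1 #8, fragment 2 #9), then A (fragment 1 #9, fragment 2 #10), then G (fragment 1 #11, fragment 2 #11); all 9 bases appear in both, in order. The LCS DP gives dp[12][11] = 9, so this is optimal.

9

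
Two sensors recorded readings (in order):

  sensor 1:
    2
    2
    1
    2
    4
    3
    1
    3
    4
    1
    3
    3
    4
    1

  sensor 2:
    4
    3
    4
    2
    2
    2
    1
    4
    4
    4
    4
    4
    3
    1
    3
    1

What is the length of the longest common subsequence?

8

Taking 2 [1,5], then 2 [2,6], then 1 [3,7], then 4 [5,12], then 3 [8,13], then 1 [10,14], then 3 [12,15], then 1 [14,16] gives a common subsequence of length 8, and the DP table's final entry dp[14][16] is also 8, so no common subsequence is longer.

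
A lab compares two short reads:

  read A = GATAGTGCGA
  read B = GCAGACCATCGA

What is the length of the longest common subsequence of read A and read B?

Pick G at read A[1]=read B[4]; then A at read A[2]=read B[5]; then A at read A[4]=read B[8]; then T at read A[6]=read B[9]; then C at read A[8]=read B[10]; then G at read A[9]=read B[11]; then A at read A[10]=read B[12]; all 7 bases appear in both, in order. The LCS DP gives dp[10][12] = 7, so this is optimal.

7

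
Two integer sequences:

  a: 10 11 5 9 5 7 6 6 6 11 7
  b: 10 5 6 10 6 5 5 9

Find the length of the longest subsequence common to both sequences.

Match 10 (a #1, b #1); then 5 (a #5, b #2); then 6 (a #7, b #3); then 6 (a #8, b #5) — 4 values in the same relative order in both. Since dp[11][8] = 4, nothing longer is possible.

4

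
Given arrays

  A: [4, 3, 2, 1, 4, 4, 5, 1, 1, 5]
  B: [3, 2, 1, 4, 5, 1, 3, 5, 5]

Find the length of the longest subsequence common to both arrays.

One common subsequence of length 7: 3 (A #2, B #1) → 2 (A #3, B #2) → 1 (A #4, B #3) → 4 (A #6, B #4) → 5 (A #7, B #5) → 1 (A #8, B #6) → 5 (A #10, B #9). The LCS DP gives dp[10][9] = 7, so this is optimal.

7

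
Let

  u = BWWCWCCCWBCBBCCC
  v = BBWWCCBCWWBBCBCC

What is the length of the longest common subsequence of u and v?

Pick B (u #1, v #2) → W (u #2, v #3) → W (u #3, v #4) → C (u #4, v #5) → C (u #6, v #6) → C (u #7, v #8) → W (u #9, v #10) → B (u #10, v #12) → C (u #11, v #13) → B (u #13, v #14) → C (u #15, v #15) → C (u #16, v #16); all 12 characters appear in both, in order. dp[16][16] = 12 confirms this is the maximum.

12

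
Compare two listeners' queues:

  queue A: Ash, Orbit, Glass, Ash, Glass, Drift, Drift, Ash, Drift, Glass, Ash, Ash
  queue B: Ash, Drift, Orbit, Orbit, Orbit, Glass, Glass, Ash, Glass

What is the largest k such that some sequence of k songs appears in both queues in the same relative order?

6

Match Ash [1,1], Orbit [2,5], Glass [3,6], Glass [5,7], Ash [8,8], Glass [10,9] — 6 songs in the same relative order in both. dp[12][9] = 6 confirms this is the maximum.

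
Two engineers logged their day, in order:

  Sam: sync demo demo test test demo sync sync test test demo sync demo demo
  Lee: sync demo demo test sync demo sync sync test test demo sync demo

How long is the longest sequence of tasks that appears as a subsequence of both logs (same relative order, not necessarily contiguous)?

12

One common subsequence of length 12: sync (Sam #1, Lee #1); then demo (Sam #2, Lee #2); then demo (Sam #3, Lee #3); then test (Sam #4, Lee #4); then demo (Sam #6, Lee #6); then sync (Sam #7, Lee #7); then sync (Sam #8, Lee #8); then test (Sam #9, Lee #9); then test (Sam #10, Lee #10); then demo (Sam #11, Lee #11); then sync (Sam #12, Lee #12); then demo (Sam #14, Lee #13). dp[14][13] = 12 confirms this is the maximum.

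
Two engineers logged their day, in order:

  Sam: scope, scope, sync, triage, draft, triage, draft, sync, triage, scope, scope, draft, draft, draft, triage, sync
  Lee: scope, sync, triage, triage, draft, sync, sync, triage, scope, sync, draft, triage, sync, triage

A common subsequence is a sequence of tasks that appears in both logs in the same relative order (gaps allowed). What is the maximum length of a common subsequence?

11

Taking scope at Sam[2]=Lee[1], sync at Sam[3]=Lee[2], triage at Sam[4]=Lee[3], triage at Sam[6]=Lee[4], draft at Sam[7]=Lee[5], sync at Sam[8]=Lee[7], triage at Sam[9]=Lee[8], scope at Sam[10]=Lee[9], draft at Sam[14]=Lee[11], triage at Sam[15]=Lee[12], sync at Sam[16]=Lee[13] gives a common subsequence of length 11. The LCS DP gives dp[16][14] = 11, so this is optimal.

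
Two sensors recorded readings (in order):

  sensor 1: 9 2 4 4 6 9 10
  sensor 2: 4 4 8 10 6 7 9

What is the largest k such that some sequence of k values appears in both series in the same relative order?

One common subsequence of length 4: 4 [3,1] → 4 [4,2] → 6 [5,5] → 9 [6,7]. Since dp[7][7] = 4, nothing longer is possible.

4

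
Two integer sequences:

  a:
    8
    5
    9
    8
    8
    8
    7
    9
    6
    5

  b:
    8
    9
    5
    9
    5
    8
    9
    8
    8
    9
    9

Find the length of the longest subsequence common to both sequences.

Taking 8 (a #1, b #1); then 5 (a #2, b #3); then 9 (a #3, b #4); then 8 (a #4, b #6); then 8 (a #5, b #8); then 8 (a #6, b #9); then 9 (a #8, b #11) gives a common subsequence of length 7. Since dp[10][11] = 7, nothing longer is possible.

7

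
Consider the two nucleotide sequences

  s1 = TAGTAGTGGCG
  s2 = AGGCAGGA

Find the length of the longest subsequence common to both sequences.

5

Taking A [2,1]; then G [3,3]; then A [5,5]; then G [6,6]; then G [8,7] gives a common subsequence of length 5. dp[11][8] = 5 confirms this is the maximum.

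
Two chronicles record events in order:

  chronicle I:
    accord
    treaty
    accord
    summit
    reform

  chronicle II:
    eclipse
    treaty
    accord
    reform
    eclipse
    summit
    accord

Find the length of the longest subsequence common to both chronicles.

3

Taking treaty (chronicle I #2, chronicle II #2); then accord (chronicle I #3, chronicle II #3); then summit (chronicle I #4, chronicle II #6) gives a common subsequence of length 3. The LCS DP gives dp[5][7] = 3, so this is optimal.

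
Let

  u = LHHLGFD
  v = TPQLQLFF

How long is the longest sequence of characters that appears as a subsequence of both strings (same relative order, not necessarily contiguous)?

3

Let dp[i][j] be the LCS length of the first i characters of u and the first j characters of v. dp[i][j] = dp[i-1][j-1]+1 when the i-th and j-th characters match, else max(dp[i-1][j], dp[i][j-1]).
    ·  T  P  Q  L  Q  L  F  F
 ·  0  0  0  0  0  0  0  0  0
 L  0  0  0  0  1  1  1  1  1
 H  0  0  0  0  1  1  1  1  1
 H  0  0  0  0  1  1  1  1  1
 L  0  0  0  0  1  1  2  2  2
 G  0  0  0  0  1  1  2  2  2
 F  0  0  0  0  1  1  2  3  3
 D  0  0  0  0  1  1  2  3  3
dp[7][8] = 3. One LCS (by backtracking along matches): LLF.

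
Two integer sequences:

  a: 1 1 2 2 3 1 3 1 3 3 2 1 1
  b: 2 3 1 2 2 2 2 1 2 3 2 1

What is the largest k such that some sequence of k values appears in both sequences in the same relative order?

One common subsequence of length 7: 1 (a #1, b #3), then 2 (a #3, b #6), then 2 (a #4, b #7), then 1 (a #6, b #8), then 3 (a #10, b #10), then 2 (a #11, b #11), then 1 (a #13, b #12). The LCS DP gives dp[13][12] = 7, so this is optimal.

7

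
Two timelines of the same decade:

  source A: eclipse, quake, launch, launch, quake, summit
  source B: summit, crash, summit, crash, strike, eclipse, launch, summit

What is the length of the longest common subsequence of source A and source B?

One common subsequence of length 3: eclipse (source A #1, source B #6); then launch (source A #4, source B #7); then summit (source A #6, source B #8), and the DP table's final entry dp[6][8] is also 3, so no common subsequence is longer.

3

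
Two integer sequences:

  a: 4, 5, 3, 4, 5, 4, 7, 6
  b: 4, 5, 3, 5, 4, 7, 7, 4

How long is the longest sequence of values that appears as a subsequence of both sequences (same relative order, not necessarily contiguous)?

6

Let dp[i][j] be the LCS length of the first i values of a and the first j values of b. dp[i][j] = dp[i-1][j-1]+1 when the i-th and j-th values match, else max(dp[i-1][j], dp[i][j-1]).
    ·  4  5  3  5  4  7  7  4
 ·  0  0  0  0  0  0  0  0  0
 4  0  1  1  1  1  1  1  1  1
 5  0  1  2  2  2  2  2  2  2
 3  0  1  2  3  3  3  3  3  3
 4  0  1  2  3  3  4  4  4  4
 5  0  1  2  3  4  4  4  4  4
 4  0  1  2  3  4  5  5  5  5
 7  0  1  2  3  4  5  6  6  6
 6  0  1  2  3  4  5  6  6  6
dp[8][8] = 6. One LCS (by backtracking along matches): 4, 5, 3, 5, 4, 7.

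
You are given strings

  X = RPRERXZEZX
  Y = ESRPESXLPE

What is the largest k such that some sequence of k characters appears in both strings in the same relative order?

5

Let dp[i][j] be the LCS length of the first i characters of X and the first j characters of Y. dp[i][j] = dp[i-1][j-1]+1 when the i-th and j-th characters match, else max(dp[i-1][j], dp[i][j-1]).
    ·  E  S  R  P  E  S  X  L  P  E
 ·  0  0  0  0  0  0  0  0  0  0  0
 R  0  0  0  1  1  1  1  1  1  1  1
 P  0  0  0  1  2  2  2  2  2  2  2
 R  0  0  0  1  2  2  2  2  2  2  2
 E  0  1  1  1  2  3  3  3  3  3  3
 R  0  1  1  2  2  3  3  3  3  3  3
 X  0  1  1  2  2  3  3  4  4  4  4
 Z  0  1  1  2  2  3  3  4  4  4  4
 E  0  1  1  2  2  3  3  4  4  4  5
 Z  0  1  1  2  2  3  3  4  4  4  5
 X  0  1  1  2  2  3  3  4  4  4  5
dp[10][10] = 5. One LCS (by backtracking along matches): RPEXE.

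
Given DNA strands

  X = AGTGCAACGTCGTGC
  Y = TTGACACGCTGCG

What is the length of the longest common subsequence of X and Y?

Pick T [3,2]; then G [4,3]; then C [5,5]; then A [7,6]; then C [8,7]; then G [9,8]; then C [11,9]; then T [13,10]; then G [14,11]; then C [15,12]; all 10 bases appear in both, in order. The LCS DP gives dp[15][13] = 10, so this is optimal.

10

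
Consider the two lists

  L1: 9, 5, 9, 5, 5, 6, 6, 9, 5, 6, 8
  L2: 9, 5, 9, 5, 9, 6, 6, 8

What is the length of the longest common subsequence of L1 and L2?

Let dp[i][j] be the LCS length of the first i values of L1 and the first j values of L2. dp[i][j] = dp[i-1][j-1]+1 when the i-th and j-th values match, else max(dp[i-1][j], dp[i][j-1]).
    ·  9  5  9  5  9  6  6  8
 ·  0  0  0  0  0  0  0  0  0
 9  0  1  1  1  1  1  1  1  1
 5  0  1  2  2  2  2  2  2  2
 9  0  1  2  3  3  3  3  3  3
 5  0  1  2  3  4  4  4  4  4
 5  0  1  2  3  4  4  4  4  4
 6  0  1  2  3  4  4  5  5  5
 6  0  1  2  3  4  4  5  6  6
 9  0  1  2  3  4  5  5  6  6
 5  0  1  2  3  4  5  5  6  6
 6  0  1  2  3  4  5  6  6  6
 8  0  1  2  3  4  5  6  6  7
dp[11][8] = 7. One LCS (by backtracking along matches): 9, 5, 9, 5, 6, 6, 8.

7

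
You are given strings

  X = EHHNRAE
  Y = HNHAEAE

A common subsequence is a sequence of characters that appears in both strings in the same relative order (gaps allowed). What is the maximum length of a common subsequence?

4

Taking H at X[2]=Y[1], H at X[3]=Y[3], A at X[6]=Y[6], E at X[7]=Y[7] gives a common subsequence of length 4. Since dp[7][7] = 4, nothing longer is possible.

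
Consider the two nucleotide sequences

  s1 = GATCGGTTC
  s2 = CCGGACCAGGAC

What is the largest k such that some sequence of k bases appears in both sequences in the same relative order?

6

Let dp[i][j] be the LCS length of the first i bases of s1 and the first j bases of s2. dp[i][j] = dp[i-1][j-1]+1 when the i-th and j-th bases match, else max(dp[i-1][j], dp[i][j-1]).
    ·  C  C  G  G  A  C  C  A  G  G  A  C
 ·  0  0  0  0  0  0  0  0  0  0  0  0  0
 G  0  0  0  1  1  1  1  1  1  1  1  1  1
 A  0  0  0  1  1  2  2  2  2  2  2  2  2
 T  0  0  0  1  1  2  2  2  2  2  2  2  2
 C  0  1  1  1  1  2  3  3  3  3  3  3  3
 G  0  1  1  2  2  2  3  3  3  4  4  4  4
 G  0  1  1  2  3  3  3  3  3  4  5  5  5
 T  0  1  1  2  3  3  3  3  3  4  5  5  5
 T  0  1  1  2  3  3  3  3  3  4  5  5  5
 C  0  1  2  2  3  3  4  4  4  4  5  5  6
dp[9][12] = 6. One LCS (by backtracking along matches): GACGGC.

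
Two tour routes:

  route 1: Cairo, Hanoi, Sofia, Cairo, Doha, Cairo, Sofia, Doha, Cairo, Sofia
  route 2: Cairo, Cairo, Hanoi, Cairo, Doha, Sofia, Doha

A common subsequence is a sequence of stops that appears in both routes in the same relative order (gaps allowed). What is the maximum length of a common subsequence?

6

Match Cairo at route 1[1]=route 2[2]; then Hanoi at route 1[2]=route 2[3]; then Cairo at route 1[4]=route 2[4]; then Doha at route 1[5]=route 2[5]; then Sofia at route 1[7]=route 2[6]; then Doha at route 1[8]=route 2[7] — 6 stops in the same relative order in both. dp[10][7] = 6 confirms this is the maximum.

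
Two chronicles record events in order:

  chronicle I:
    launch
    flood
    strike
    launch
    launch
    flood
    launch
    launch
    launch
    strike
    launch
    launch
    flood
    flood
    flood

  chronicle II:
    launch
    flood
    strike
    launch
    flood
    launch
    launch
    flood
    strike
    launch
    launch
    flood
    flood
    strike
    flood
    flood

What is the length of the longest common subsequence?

One common subsequence of length 13: launch at chronicle I[1]=chronicle II[1], flood at chronicle I[2]=chronicle II[2], strike at chronicle I[3]=chronicle II[3], launch at chronicle I[5]=chronicle II[4], flood at chronicle I[6]=chronicle II[5], launch at chronicle I[7]=chronicle II[6], launch at chronicle I[8]=chronicle II[7], strike at chronicle I[10]=chronicle II[9], launch at chronicle I[11]=chronicle II[10], launch at chronicle I[12]=chronicle II[11], flood at chronicle I[13]=chronicle II[13], flood at chronicle I[14]=chronicle II[15], flood at chronicle I[15]=chronicle II[16]. The LCS DP gives dp[15][16] = 13, so this is optimal.

13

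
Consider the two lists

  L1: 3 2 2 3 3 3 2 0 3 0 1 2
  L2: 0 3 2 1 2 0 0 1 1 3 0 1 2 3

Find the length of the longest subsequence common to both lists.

One common subsequence of length 8: 3 at L1[1]=L2[2], then 2 at L1[2]=L2[3], then 2 at L1[3]=L2[5], then 0 at L1[8]=L2[7], then 3 at L1[9]=L2[10], then 0 at L1[10]=L2[11], then 1 at L1[11]=L2[12], then 2 at L1[12]=L2[13]. The LCS DP gives dp[12][14] = 8, so this is optimal.

8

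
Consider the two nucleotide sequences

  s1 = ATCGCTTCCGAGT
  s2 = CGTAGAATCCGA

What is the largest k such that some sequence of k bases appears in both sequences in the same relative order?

Match C [3,1] → G [4,2] → T [6,3] → T [7,8] → C [8,9] → C [9,10] → G [10,11] → A [11,12] — 8 bases in the same relative order in both, and the DP table's final entry dp[13][12] is also 8, so no common subsequence is longer.

8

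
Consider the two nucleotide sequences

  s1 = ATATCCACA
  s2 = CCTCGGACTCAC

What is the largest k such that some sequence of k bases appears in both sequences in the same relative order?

One common subsequence of length 6: T [2,3] → A [3,7] → T [4,9] → C [6,10] → A [7,11] → C [8,12], and the DP table's final entry dp[9][12] is also 6, so no common subsequence is longer.

6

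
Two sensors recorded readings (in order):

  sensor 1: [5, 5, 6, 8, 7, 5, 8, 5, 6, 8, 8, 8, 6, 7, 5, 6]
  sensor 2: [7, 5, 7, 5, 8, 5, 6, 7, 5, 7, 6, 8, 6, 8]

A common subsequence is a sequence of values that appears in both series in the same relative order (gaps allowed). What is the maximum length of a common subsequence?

9

One common subsequence of length 9: 5 at sensor 1[2]=sensor 2[2]; then 7 at sensor 1[5]=sensor 2[3]; then 5 at sensor 1[6]=sensor 2[4]; then 8 at sensor 1[7]=sensor 2[5]; then 5 at sensor 1[8]=sensor 2[6]; then 6 at sensor 1[13]=sensor 2[7]; then 7 at sensor 1[14]=sensor 2[8]; then 5 at sensor 1[15]=sensor 2[9]; then 6 at sensor 1[16]=sensor 2[13]. Since dp[16][14] = 9, nothing longer is possible.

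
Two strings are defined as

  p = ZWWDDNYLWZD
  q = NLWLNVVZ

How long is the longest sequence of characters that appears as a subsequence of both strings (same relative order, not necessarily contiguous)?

4

Let dp[i][j] be the LCS length of the first i characters of p and the first j characters of q. dp[i][j] = dp[i-1][j-1]+1 when the i-th and j-th characters match, else max(dp[i-1][j], dp[i][j-1]).
    ·  N  L  W  L  N  V  V  Z
 ·  0  0  0  0  0  0  0  0  0
 Z  0  0  0  0  0  0  0  0  1
 W  0  0  0  1  1  1  1  1  1
 W  0  0  0  1  1  1  1  1  1
 D  0  0  0  1  1  1  1  1  1
 D  0  0  0  1  1  1  1  1  1
 N  0  1  1  1  1  2  2  2  2
 Y  0  1  1  1  1  2  2  2  2
 L  0  1  2  2  2  2  2  2  2
 W  0  1  2  3  3  3  3  3  3
 Z  0  1  2  3  3  3  3  3  4
 D  0  1  2  3  3  3  3  3  4
dp[11][8] = 4. One LCS (by backtracking along matches): NLWZ.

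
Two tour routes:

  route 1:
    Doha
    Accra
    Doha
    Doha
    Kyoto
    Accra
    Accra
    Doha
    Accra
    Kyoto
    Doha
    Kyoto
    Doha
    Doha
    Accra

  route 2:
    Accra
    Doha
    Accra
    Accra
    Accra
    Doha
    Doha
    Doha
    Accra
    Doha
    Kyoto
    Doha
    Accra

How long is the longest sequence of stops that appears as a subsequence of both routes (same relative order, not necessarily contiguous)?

Match Doha [1,2] → Accra [2,5] → Doha [3,6] → Doha [4,7] → Doha [8,8] → Accra [9,9] → Doha [11,10] → Kyoto [12,11] → Doha [14,12] → Accra [15,13] — 10 stops in the same relative order in both. The LCS DP gives dp[15][13] = 10, so this is optimal.

10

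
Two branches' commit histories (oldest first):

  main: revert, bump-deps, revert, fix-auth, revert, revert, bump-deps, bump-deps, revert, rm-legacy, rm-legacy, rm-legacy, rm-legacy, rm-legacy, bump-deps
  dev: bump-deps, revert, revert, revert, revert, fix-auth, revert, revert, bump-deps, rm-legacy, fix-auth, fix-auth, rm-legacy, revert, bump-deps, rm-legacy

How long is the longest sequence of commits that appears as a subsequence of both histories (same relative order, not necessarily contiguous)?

9

Pick revert at main[1]=dev[4], revert at main[3]=dev[5], fix-auth at main[4]=dev[6], revert at main[5]=dev[7], revert at main[6]=dev[8], bump-deps at main[8]=dev[9], rm-legacy at main[10]=dev[10], rm-legacy at main[11]=dev[13], rm-legacy at main[14]=dev[16]; all 9 commits appear in both, in order, and the DP table's final entry dp[15][16] is also 9, so no common subsequence is longer.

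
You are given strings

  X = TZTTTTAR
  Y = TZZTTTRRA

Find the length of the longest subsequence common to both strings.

Pick T at X[1]=Y[1], then Z at X[2]=Y[3], then T at X[3]=Y[4], then T at X[4]=Y[5], then T at X[5]=Y[6], then A at X[7]=Y[9]; all 6 characters appear in both, in order, and the DP table's final entry dp[8][9] is also 6, so no common subsequence is longer.

6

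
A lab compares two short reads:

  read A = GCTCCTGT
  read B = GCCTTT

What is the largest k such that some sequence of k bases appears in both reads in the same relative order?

Match G at read A[1]=read B[1], then C at read A[2]=read B[3], then T at read A[3]=read B[4], then T at read A[6]=read B[5], then T at read A[8]=read B[6] — 5 bases in the same relative order in both. Since dp[8][6] = 5, nothing longer is possible.

5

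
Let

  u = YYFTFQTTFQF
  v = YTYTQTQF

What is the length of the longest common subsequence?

7

Pick Y at u[1]=v[1]; then Y at u[2]=v[3]; then T at u[4]=v[4]; then Q at u[6]=v[5]; then T at u[8]=v[6]; then Q at u[10]=v[7]; then F at u[11]=v[8]; all 7 characters appear in both, in order. Since dp[11][8] = 7, nothing longer is possible.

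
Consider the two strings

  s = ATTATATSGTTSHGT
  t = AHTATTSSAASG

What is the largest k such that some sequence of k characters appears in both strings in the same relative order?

8

Pick A [1,1], T [3,3], A [4,4], T [5,5], T [7,6], S [8,8], S [12,11], G [14,12]; all 8 characters appear in both, in order. The LCS DP gives dp[15][12] = 8, so this is optimal.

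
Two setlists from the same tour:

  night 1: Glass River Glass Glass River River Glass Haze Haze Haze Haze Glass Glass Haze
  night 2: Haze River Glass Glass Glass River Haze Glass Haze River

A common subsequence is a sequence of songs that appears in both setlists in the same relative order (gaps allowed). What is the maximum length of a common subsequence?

Taking Glass [1,3], Glass [3,4], Glass [4,5], River [6,6], Haze [11,7], Glass [13,8], Haze [14,9] gives a common subsequence of length 7. Since dp[14][10] = 7, nothing longer is possible.

7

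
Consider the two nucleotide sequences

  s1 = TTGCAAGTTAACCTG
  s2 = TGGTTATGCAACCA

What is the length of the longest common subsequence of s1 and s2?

One common subsequence of length 9: T at s1[2]=s2[1], then G at s1[3]=s2[2], then G at s1[7]=s2[3], then T at s1[8]=s2[5], then T at s1[9]=s2[7], then A at s1[10]=s2[10], then A at s1[11]=s2[11], then C at s1[12]=s2[12], then C at s1[13]=s2[13]. dp[15][14] = 9 confirms this is the maximum.

9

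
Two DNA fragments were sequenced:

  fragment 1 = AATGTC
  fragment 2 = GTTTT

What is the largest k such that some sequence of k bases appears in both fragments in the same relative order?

Let dp[i][j] be the LCS length of the first i bases of fragment 1 and the first j bases of fragment 2. dp[i][j] = dp[i-1][j-1]+1 when the i-th and j-th bases match, else max(dp[i-1][j], dp[i][j-1]).
    ·  G  T  T  T  T
 ·  0  0  0  0  0  0
 A  0  0  0  0  0  0
 A  0  0  0  0  0  0
 T  0  0  1  1  1  1
 G  0  1  1  1  1  1
 T  0  1  2  2  2  2
 C  0  1  2  2  2  2
dp[6][5] = 2. One LCS (by backtracking along matches): TT.

2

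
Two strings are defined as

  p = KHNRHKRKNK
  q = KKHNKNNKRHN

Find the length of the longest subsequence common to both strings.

One common subsequence of length 6: K [1,2], then H [2,3], then N [3,7], then R [4,9], then H [5,10], then N [9,11], and the DP table's final entry dp[10][11] is also 6, so no common subsequence is longer.

6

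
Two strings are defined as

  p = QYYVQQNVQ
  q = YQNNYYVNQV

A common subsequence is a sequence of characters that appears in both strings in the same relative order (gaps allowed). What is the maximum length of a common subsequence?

Match Q [1,2] → Y [2,5] → Y [3,6] → V [4,7] → Q [6,9] → V [8,10] — 6 characters in the same relative order in both. Since dp[9][10] = 6, nothing longer is possible.

6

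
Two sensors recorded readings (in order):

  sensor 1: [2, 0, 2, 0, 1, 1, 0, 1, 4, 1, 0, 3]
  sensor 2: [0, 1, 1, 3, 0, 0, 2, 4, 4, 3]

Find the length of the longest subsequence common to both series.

Pick 0 at sensor 1[4]=sensor 2[1] → 1 at sensor 1[5]=sensor 2[2] → 1 at sensor 1[6]=sensor 2[3] → 0 at sensor 1[7]=sensor 2[6] → 4 at sensor 1[9]=sensor 2[9] → 3 at sensor 1[12]=sensor 2[10]; all 6 values appear in both, in order. The LCS DP gives dp[12][10] = 6, so this is optimal.

6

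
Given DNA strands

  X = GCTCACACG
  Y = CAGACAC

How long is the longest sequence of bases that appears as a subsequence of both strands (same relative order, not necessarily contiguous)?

5

Let dp[i][j] be the LCS length of the first i bases of X and the first j bases of Y. dp[i][j] = dp[i-1][j-1]+1 when the i-th and j-th bases match, else max(dp[i-1][j], dp[i][j-1]).
    ·  C  A  G  A  C  A  C
 ·  0  0  0  0  0  0  0  0
 G  0  0  0  1  1  1  1  1
 C  0  1  1  1  1  2  2  2
 T  0  1  1  1  1  2  2  2
 C  0  1  1  1  1  2  2  3
 A  0  1  2  2  2  2  3  3
 C  0  1  2  2  2  3  3  4
 A  0  1  2  2  3  3  4  4
 C  0  1  2  2  3  4  4  5
 G  0  1  2  3  3  4  4  5
dp[9][7] = 5. One LCS (by backtracking along matches): GACAC.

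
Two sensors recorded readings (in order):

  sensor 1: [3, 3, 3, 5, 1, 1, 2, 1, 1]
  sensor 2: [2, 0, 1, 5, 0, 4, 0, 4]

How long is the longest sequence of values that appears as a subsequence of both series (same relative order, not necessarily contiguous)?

2

Taking 2 [7,1] → 1 [8,3] gives a common subsequence of length 2. dp[9][8] = 2 confirms this is the maximum.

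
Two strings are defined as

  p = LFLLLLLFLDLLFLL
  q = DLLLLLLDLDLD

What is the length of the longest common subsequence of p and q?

Taking L at p[1]=q[2], L at p[3]=q[3], L at p[4]=q[4], L at p[5]=q[5], L at p[6]=q[6], L at p[7]=q[7], L at p[9]=q[9], D at p[10]=q[10], L at p[11]=q[11] gives a common subsequence of length 9, and the DP table's final entry dp[15][12] is also 9, so no common subsequence is longer.

9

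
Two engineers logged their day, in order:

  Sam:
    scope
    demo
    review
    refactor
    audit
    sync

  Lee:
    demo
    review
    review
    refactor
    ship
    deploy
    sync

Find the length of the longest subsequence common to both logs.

Pick demo (Sam #2, Lee #1); then review (Sam #3, Lee #3); then refactor (Sam #4, Lee #4); then sync (Sam #6, Lee #7); all 4 tasks appear in both, in order. dp[6][7] = 4 confirms this is the maximum.

4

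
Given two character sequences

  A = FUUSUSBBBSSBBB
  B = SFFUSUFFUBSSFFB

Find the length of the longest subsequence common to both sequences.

8

One common subsequence of length 8: F (A #1, B #3), then U (A #2, B #4), then U (A #3, B #6), then U (A #5, B #9), then B (A #9, B #10), then S (A #10, B #11), then S (A #11, B #12), then B (A #14, B #15), and the DP table's final entry dp[14][15] is also 8, so no common subsequence is longer.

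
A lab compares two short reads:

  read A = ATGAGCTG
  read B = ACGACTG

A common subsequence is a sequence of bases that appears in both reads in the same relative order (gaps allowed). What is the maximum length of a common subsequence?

6

Pick A at read A[1]=read B[1], then G at read A[3]=read B[3], then A at read A[4]=read B[4], then C at read A[6]=read B[5], then T at read A[7]=read B[6], then G at read A[8]=read B[7]; all 6 bases appear in both, in order, and the DP table's final entry dp[8][7] is also 6, so no common subsequence is longer.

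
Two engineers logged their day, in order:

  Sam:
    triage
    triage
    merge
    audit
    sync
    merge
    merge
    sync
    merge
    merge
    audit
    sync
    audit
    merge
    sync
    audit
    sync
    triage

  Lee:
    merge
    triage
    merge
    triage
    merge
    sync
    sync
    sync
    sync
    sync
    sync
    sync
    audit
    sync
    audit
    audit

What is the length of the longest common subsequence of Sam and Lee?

9

One common subsequence of length 9: triage (Sam #1, Lee #2), triage (Sam #2, Lee #4), merge (Sam #3, Lee #5), sync (Sam #5, Lee #11), sync (Sam #8, Lee #12), audit (Sam #11, Lee #13), sync (Sam #12, Lee #14), audit (Sam #13, Lee #15), audit (Sam #16, Lee #16), and the DP table's final entry dp[18][16] is also 9, so no common subsequence is longer.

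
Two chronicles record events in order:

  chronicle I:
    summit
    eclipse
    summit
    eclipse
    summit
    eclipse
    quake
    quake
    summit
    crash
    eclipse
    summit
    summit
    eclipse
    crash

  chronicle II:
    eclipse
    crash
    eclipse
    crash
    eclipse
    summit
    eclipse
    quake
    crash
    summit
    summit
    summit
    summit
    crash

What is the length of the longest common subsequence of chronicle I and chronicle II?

9

Pick eclipse (chronicle I #2, chronicle II #3), eclipse (chronicle I #4, chronicle II #5), summit (chronicle I #5, chronicle II #6), eclipse (chronicle I #6, chronicle II #7), quake (chronicle I #7, chronicle II #8), summit (chronicle I #9, chronicle II #11), summit (chronicle I #12, chronicle II #12), summit (chronicle I #13, chronicle II #13), crash (chronicle I #15, chronicle II #14); all 9 events appear in both, in order. dp[15][14] = 9 confirms this is the maximum.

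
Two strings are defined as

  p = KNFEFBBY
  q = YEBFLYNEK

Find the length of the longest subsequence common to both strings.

Let dp[i][j] be the LCS length of the first i characters of p and the first j characters of q. dp[i][j] = dp[i-1][j-1]+1 when the i-th and j-th characters match, else max(dp[i-1][j], dp[i][j-1]).
    ·  Y  E  B  F  L  Y  N  E  K
 ·  0  0  0  0  0  0  0  0  0  0
 K  0  0  0  0  0  0  0  0  0  1
 N  0  0  0  0  0  0  0  1  1  1
 F  0  0  0  0  1  1  1  1  1  1
 E  0  0  1  1  1  1  1  1  2  2
 F  0  0  1  1  2  2  2  2  2  2
 B  0  0  1  2  2  2  2  2  2  2
 B  0  0  1  2  2  2  2  2  2  2
 Y  0  1  1  2  2  2  3  3  3  3
dp[8][9] = 3. One LCS (by backtracking along matches): EFY.

3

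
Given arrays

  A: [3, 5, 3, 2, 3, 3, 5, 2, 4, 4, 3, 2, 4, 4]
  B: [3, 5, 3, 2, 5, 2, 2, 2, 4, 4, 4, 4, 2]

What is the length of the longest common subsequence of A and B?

10

Match 3 [1,1], then 5 [2,2], then 3 [3,3], then 2 [4,4], then 5 [7,5], then 2 [8,8], then 4 [9,9], then 4 [10,10], then 4 [13,11], then 4 [14,12] — 10 values in the same relative order in both, and the DP table's final entry dp[14][13] is also 10, so no common subsequence is longer.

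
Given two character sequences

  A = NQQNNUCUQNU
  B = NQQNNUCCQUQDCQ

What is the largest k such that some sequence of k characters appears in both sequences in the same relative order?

Pick N [1,1], then Q [2,2], then Q [3,3], then N [4,4], then N [5,5], then U [6,6], then C [7,8], then U [8,10], then Q [9,14]; all 9 characters appear in both, in order. dp[11][14] = 9 confirms this is the maximum.

9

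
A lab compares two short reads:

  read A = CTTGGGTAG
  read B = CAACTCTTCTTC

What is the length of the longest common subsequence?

Match C (read A #1, read B #6), T (read A #2, read B #8), T (read A #3, read B #10), T (read A #7, read B #11) — 4 bases in the same relative order in both. Since dp[9][12] = 4, nothing longer is possible.

4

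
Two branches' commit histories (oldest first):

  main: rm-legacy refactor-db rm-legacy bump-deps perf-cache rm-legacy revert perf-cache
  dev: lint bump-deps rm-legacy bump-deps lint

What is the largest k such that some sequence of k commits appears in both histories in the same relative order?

2

Match rm-legacy [3,3] → bump-deps [4,4] — 2 commits in the same relative order in both. The LCS DP gives dp[8][5] = 2, so this is optimal.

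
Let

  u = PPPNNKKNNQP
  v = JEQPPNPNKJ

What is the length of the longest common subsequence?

One common subsequence of length 5: P [1,4], then P [2,5], then P [3,7], then N [5,8], then K [6,9], and the DP table's final entry dp[11][10] is also 5, so no common subsequence is longer.

5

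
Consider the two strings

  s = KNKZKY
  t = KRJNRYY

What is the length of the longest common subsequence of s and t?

One common subsequence of length 3: K [1,1]; then N [2,4]; then Y [6,7]. The LCS DP gives dp[6][7] = 3, so this is optimal.

3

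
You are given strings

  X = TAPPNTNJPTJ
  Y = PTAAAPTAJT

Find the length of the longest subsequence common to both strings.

Pick T (X #1, Y #2); then A (X #2, Y #5); then P (X #4, Y #6); then T (X #6, Y #7); then J (X #8, Y #9); then T (X #10, Y #10); all 6 characters appear in both, in order. Since dp[11][10] = 6, nothing longer is possible.

6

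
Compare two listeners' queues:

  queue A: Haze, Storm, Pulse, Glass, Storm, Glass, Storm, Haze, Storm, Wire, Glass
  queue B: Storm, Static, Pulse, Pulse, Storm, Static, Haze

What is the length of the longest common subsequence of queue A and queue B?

4

Match Storm (queue A #2, queue B #1) → Pulse (queue A #3, queue B #4) → Storm (queue A #5, queue B #5) → Haze (queue A #8, queue B #7) — 4 songs in the same relative order in both. Since dp[11][7] = 4, nothing longer is possible.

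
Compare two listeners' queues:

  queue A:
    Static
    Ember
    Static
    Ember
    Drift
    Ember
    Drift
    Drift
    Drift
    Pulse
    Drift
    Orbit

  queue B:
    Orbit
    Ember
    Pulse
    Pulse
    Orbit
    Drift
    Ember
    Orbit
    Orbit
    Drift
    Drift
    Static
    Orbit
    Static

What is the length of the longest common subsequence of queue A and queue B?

6

Taking Ember [2,2] → Drift [5,6] → Ember [6,7] → Drift [7,10] → Drift [8,11] → Orbit [12,13] gives a common subsequence of length 6, and the DP table's final entry dp[12][14] is also 6, so no common subsequence is longer.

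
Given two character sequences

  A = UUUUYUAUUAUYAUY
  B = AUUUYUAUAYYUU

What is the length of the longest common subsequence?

10

Pick U (A #2, B #2), then U (A #3, B #3), then U (A #4, B #4), then Y (A #5, B #5), then U (A #6, B #6), then A (A #7, B #7), then U (A #9, B #8), then A (A #10, B #9), then U (A #11, B #12), then U (A #14, B #13); all 10 characters appear in both, in order. Since dp[15][13] = 10, nothing longer is possible.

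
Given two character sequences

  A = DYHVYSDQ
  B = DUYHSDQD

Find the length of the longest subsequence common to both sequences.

6

Let dp[i][j] be the LCS length of the first i characters of A and the first j characters of B. dp[i][j] = dp[i-1][j-1]+1 when the i-th and j-th characters match, else max(dp[i-1][j], dp[i][j-1]).
    ·  D  U  Y  H  S  D  Q  D
 ·  0  0  0  0  0  0  0  0  0
 D  0  1  1  1  1  1  1  1  1
 Y  0  1  1  2  2  2  2  2  2
 H  0  1  1  2  3  3  3  3  3
 V  0  1  1  2  3  3  3  3  3
 Y  0  1  1  2  3  3  3  3  3
 S  0  1  1  2  3  4  4  4  4
 D  0  1  1  2  3  4  5  5  5
 Q  0  1  1  2  3  4  5  6  6
dp[8][8] = 6. One LCS (by backtracking along matches): DYHSDQ.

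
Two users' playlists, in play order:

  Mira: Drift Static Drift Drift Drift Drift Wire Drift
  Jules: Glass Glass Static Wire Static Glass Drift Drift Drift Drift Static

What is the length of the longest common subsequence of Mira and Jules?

5

One common subsequence of length 5: Static (Mira #2, Jules #5) → Drift (Mira #3, Jules #7) → Drift (Mira #4, Jules #8) → Drift (Mira #5, Jules #9) → Drift (Mira #6, Jules #10). Since dp[8][11] = 5, nothing longer is possible.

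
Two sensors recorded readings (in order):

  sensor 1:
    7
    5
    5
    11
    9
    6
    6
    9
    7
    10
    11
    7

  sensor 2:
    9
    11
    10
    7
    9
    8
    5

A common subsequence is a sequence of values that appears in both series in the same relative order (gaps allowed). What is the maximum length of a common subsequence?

3

Let dp[i][j] be the LCS length of the first i values of sensor 1 and the first j values of sensor 2. dp[i][j] = dp[i-1][j-1]+1 when the i-th and j-th values match, else max(dp[i-1][j], dp[i][j-1]).
    ·  9 11 10  7  9  8  5
 ·  0  0  0  0  0  0  0  0
 7  0  0  0  0  1  1  1  1
 5  0  0  0  0  1  1  1  2
 5  0  0  0  0  1  1  1  2
11  0  0  1  1  1  1  1  2
 9  0  1  1  1  1  2  2  2
 6  0  1  1  1  1  2  2  2
 6  0  1  1  1  1  2  2  2
 9  0  1  1  1  1  2  2  2
 7  0  1  1  1  2  2  2  2
10  0  1  1  2  2  2  2  2
11  0  1  2  2  2  2  2  2
 7  0  1  2  2  3  3  3  3
dp[12][7] = 3. One LCS (by backtracking along matches): 11, 10, 7.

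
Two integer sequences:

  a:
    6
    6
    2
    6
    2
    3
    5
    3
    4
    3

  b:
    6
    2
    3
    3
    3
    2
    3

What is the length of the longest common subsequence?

One common subsequence of length 5: 6 at a[2]=b[1], then 2 at a[3]=b[2], then 3 at a[6]=b[4], then 3 at a[8]=b[5], then 3 at a[10]=b[7]. The LCS DP gives dp[10][7] = 5, so this is optimal.

5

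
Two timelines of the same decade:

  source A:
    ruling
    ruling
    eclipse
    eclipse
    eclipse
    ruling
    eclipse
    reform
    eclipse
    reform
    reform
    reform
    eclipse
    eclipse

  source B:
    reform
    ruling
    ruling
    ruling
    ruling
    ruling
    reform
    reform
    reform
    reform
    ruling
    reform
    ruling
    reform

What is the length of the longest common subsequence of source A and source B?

Pick ruling at source A[1]=source B[4]; then ruling at source A[2]=source B[5]; then ruling at source A[6]=source B[6]; then reform at source A[8]=source B[9]; then reform at source A[10]=source B[10]; then reform at source A[11]=source B[12]; then reform at source A[12]=source B[14]; all 7 events appear in both, in order. The LCS DP gives dp[14][14] = 7, so this is optimal.

7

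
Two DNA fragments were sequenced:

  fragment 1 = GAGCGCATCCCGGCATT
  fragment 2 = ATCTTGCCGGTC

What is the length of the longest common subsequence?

Pick A [2,1] → C [4,3] → G [5,6] → C [10,7] → C [11,8] → G [12,9] → G [13,10] → C [14,12]; all 8 bases appear in both, in order. The LCS DP gives dp[17][12] = 8, so this is optimal.

8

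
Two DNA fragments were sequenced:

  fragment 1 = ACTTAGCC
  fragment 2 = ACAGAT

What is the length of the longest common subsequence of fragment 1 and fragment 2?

4

Pick A [1,1], C [2,2], A [5,3], G [6,4]; all 4 bases appear in both, in order. dp[8][6] = 4 confirms this is the maximum.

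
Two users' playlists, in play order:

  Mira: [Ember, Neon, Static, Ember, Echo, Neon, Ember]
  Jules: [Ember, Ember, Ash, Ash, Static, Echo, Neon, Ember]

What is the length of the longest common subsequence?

Pick Ember [1,2] → Static [3,5] → Echo [5,6] → Neon [6,7] → Ember [7,8]; all 5 songs appear in both, in order. dp[7][8] = 5 confirms this is the maximum.

5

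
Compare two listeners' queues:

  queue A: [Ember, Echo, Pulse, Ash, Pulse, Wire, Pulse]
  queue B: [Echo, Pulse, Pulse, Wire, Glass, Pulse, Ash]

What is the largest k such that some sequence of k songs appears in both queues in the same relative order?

5

Pick Echo at queue A[2]=queue B[1] → Pulse at queue A[3]=queue B[2] → Pulse at queue A[5]=queue B[3] → Wire at queue A[6]=queue B[4] → Pulse at queue A[7]=queue B[6]; all 5 songs appear in both, in order. The LCS DP gives dp[7][7] = 5, so this is optimal.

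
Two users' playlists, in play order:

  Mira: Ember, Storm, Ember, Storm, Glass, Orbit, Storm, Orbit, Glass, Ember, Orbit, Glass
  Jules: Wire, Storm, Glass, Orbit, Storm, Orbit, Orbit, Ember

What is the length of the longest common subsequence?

Pick Storm [4,2], then Glass [5,3], then Orbit [6,4], then Storm [7,5], then Orbit [8,7], then Ember [10,8]; all 6 songs appear in both, in order. Since dp[12][8] = 6, nothing longer is possible.

6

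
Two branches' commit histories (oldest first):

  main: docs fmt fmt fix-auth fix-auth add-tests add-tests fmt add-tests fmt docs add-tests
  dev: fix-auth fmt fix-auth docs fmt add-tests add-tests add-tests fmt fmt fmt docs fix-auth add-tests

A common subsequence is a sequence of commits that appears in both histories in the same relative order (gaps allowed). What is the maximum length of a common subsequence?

8

Pick docs at main[1]=dev[4], fmt at main[2]=dev[5], add-tests at main[6]=dev[7], add-tests at main[7]=dev[8], fmt at main[8]=dev[10], fmt at main[10]=dev[11], docs at main[11]=dev[12], add-tests at main[12]=dev[14]; all 8 commits appear in both, in order, and the DP table's final entry dp[12][14] is also 8, so no common subsequence is longer.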